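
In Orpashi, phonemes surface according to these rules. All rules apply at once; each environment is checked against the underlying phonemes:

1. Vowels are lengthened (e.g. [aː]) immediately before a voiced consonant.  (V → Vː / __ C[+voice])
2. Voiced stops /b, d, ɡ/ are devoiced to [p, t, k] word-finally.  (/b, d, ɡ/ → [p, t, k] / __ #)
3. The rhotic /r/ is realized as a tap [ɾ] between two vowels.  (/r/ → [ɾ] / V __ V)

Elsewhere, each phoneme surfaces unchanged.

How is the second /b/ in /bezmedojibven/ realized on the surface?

[b]

/b/ — between /i/ and /v/; rule 2 does not apply here → [b].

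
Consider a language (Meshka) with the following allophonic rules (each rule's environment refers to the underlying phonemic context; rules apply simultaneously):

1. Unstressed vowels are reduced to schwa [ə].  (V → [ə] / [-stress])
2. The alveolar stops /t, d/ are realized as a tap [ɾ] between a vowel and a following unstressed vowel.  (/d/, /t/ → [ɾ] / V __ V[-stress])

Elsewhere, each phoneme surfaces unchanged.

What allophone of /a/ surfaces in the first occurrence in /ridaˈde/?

[ə]

/a/ (between /d/ and /d/): in an unstressed syllable, so rule 1 applies → [ə].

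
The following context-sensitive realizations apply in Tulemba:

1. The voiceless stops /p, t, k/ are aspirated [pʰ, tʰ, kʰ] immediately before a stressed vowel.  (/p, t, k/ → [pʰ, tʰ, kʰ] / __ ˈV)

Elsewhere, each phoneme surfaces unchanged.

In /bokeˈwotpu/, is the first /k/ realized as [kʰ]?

/k/ (between /o/ and /e/): rule 1 targets it, but not immediately before a stressed vowel → unchanged [k].
The actual realization is [k], not [kʰ].

No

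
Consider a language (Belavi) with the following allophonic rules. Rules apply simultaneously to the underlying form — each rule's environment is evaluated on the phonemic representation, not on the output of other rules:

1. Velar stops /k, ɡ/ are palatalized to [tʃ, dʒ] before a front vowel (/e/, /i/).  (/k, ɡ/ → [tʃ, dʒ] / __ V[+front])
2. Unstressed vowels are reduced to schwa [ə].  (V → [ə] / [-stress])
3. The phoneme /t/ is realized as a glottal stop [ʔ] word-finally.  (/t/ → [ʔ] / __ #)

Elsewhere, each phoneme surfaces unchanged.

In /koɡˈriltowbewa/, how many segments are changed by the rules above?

Segments that undergo a rule: /o/ → [ə] (rule 2); /o/ → [ə] (rule 2); /e/ → [ə] (rule 2); /a/ → [ə] (rule 2).
All other segments surface unchanged.

4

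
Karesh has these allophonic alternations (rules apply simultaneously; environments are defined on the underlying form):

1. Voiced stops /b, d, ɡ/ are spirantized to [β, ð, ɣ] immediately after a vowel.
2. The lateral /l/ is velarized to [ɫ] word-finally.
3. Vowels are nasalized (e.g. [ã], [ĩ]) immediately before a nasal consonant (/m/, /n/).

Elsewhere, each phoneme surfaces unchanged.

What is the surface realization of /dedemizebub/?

[deðẽmizeβuβ]

/d/ (word-initial) is in the target of rule 1 but the environment (immediately after a vowel) is not met → [d].
/e/ (between /d/ and /d/) is in the target of rule 3 but the environment (before a nasal consonant) is not met → [e].
/d/ (between /e/ and /e/) occurs immediately after a vowel → [ð] by rule 1.
Rule 3 applies to /e/ (between /d/ and /m/: before a nasal consonant) → [ẽ].
/i/ (between /m/ and /z/): rule 3 targets it, but not before a nasal consonant → unchanged [i].
/e/ — between /z/ and /b/; rule 3 does not apply here → [e].
/b/ (between /e/ and /u/) occurs immediately after a vowel → [β] by rule 1.
/u/ (between /b/ and /b/): rule 3 targets it, but not before a nasal consonant → unchanged [u].
Rule 1 applies to /b/ (word-final: immediately after a vowel) → [β].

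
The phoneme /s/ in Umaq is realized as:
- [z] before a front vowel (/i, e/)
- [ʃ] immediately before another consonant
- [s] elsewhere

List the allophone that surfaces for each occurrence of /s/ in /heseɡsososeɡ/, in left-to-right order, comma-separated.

Occurrence 1 (position 3): before a front vowel (/i, e/) → [z].
Occurrence 2 (position 6): no conditioning environment matches → elsewhere allophone [s].
Occurrence 3 (position 8): no conditioning environment matches → elsewhere allophone [s].
Occurrence 4 (position 10): before a front vowel (/i, e/) → [z].

[z], [s], [s], [z]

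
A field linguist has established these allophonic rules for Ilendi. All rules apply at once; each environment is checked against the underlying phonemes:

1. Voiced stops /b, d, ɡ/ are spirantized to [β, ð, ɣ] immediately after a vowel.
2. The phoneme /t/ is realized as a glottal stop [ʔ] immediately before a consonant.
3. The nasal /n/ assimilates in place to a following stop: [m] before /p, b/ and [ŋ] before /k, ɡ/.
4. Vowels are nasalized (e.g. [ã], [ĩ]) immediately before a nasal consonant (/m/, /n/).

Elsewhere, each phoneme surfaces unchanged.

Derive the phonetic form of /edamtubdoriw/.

/e/ (word-initial) is in the target of rule 4 but the environment (before a nasal consonant) is not met → [e].
/d/ (between /e/ and /a/): immediately after a vowel, so rule 1 applies → [ð].
/a/ (between /d/ and /m/): before a nasal consonant, so rule 4 applies → [ã].
/m/ (between /a/ and /t/) is unaffected → [m].
/t/ (between /m/ and /u/): rule 2 targets it, but not immediately before a consonant → unchanged [t].
/u/ (between /t/ and /b/) fails the environment for rule 4, so it stays [u].
/b/ (between /u/ and /d/) occurs immediately after a vowel → [β] by rule 1.
/d/ — between /b/ and /o/; rule 1 does not apply here → [d].
/o/ (between /d/ and /r/) fails the environment for rule 4, so it stays [o].
/r/ (between /o/ and /i/) is unaffected → [r].
/i/ (between /r/ and /w/) fails the environment for rule 4, so it stays [i].
/w/ — not in any rule's target class → [w].

[eðãmtuβdoriw]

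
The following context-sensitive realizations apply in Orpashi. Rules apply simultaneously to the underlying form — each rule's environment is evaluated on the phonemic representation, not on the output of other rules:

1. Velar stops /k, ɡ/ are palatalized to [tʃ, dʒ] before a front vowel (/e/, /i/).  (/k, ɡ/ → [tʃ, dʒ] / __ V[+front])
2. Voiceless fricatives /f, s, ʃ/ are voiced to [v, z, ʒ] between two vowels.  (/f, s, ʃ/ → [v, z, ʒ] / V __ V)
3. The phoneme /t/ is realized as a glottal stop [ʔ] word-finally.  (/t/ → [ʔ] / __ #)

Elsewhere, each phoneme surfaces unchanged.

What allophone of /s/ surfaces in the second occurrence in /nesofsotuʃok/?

/s/ (between /f/ and /o/) is in the target of rule 2 but the environment (between two vowels) is not met → [s].

[s]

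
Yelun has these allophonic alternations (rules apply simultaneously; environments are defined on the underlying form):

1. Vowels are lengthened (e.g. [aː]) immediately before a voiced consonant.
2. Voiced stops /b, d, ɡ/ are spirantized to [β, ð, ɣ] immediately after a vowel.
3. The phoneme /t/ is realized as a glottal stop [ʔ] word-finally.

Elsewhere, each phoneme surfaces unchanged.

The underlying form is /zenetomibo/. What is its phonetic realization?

/z/ stays [z].
/e/ — between /z/ and /n/, before a voiced consonant — surfaces as [eː] (rule 1).
/n/ stays [n].
/e/ (between /n/ and /t/) is in the target of rule 1 but the environment (before a voiced consonant) is not met → [e].
/t/ (between /e/ and /o/) fails the environment for rule 3, so it stays [t].
/o/ (between /t/ and /m/) occurs before a voiced consonant → [oː] by rule 1.
/m/ (between /o/ and /i/) is unaffected → [m].
/i/ — between /m/ and /b/, before a voiced consonant — surfaces as [iː] (rule 1).
/b/ (between /i/ and /o/): immediately after a vowel, so rule 2 applies → [β].
/o/ (word-final) fails the environment for rule 1, so it stays [o].

[zeːnetoːmiːβo]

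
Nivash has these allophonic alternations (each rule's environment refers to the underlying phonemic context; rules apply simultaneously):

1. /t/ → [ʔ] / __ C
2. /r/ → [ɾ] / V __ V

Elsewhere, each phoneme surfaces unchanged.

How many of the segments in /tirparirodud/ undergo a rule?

Segments that undergo a rule: /r/ → [ɾ] (rule 2); /r/ → [ɾ] (rule 2).
All other segments surface unchanged.

2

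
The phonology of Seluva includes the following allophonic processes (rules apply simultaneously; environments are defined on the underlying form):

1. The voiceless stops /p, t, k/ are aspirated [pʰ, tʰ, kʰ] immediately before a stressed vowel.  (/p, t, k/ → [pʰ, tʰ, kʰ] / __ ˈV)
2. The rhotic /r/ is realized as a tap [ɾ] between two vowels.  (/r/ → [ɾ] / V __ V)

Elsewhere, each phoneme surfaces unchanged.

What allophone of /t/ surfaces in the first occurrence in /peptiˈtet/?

[t]

/t/ (between /p/ and /i/) fails the environment for rule 1, so it stays [t].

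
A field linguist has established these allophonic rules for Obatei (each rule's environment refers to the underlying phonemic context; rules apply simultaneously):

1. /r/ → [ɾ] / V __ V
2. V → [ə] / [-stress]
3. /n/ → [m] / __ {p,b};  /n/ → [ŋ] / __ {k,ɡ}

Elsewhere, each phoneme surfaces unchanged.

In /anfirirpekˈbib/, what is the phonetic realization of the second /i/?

/i/ (between /r/ and /r/): in an unstressed syllable, so rule 2 applies → [ə].

[ə]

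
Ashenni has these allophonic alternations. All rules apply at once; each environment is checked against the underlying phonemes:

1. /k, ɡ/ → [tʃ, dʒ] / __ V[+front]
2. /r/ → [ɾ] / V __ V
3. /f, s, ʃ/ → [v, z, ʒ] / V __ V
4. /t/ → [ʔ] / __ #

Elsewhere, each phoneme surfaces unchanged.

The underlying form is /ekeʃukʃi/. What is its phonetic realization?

/e/ stays [e].
/k/ — between /e/ and /e/, before a front vowel — surfaces as [tʃ] (rule 1).
/e/ stays [e].
/ʃ/ (between /e/ and /u/) occurs between two vowels → [ʒ] by rule 3.
/u/ — not in any rule's target class → [u].
/k/ (between /u/ and /ʃ/): rule 1 targets it, but not before a front vowel → unchanged [k].
/ʃ/ (between /k/ and /i/): rule 3 targets it, but not between two vowels → unchanged [ʃ].
/i/ stays [i].

[etʃeʒukʃi]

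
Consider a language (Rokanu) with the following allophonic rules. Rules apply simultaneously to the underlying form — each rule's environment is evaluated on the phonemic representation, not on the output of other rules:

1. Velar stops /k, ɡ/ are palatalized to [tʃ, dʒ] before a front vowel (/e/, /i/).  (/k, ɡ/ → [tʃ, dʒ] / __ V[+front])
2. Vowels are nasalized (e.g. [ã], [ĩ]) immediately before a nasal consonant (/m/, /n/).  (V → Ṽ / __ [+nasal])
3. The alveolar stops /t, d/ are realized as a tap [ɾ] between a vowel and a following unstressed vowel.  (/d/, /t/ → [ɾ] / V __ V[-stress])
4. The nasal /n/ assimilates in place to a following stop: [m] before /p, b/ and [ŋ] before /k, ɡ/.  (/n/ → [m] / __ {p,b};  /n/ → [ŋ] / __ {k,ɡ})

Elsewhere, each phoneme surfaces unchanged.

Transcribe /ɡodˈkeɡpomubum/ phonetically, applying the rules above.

/ɡ/ (word-initial): rule 1 targets it, but not before a front vowel → unchanged [ɡ].
/o/ (between /ɡ/ and /d/) is in the target of rule 2 but the environment (before a nasal consonant) is not met → [o].
/d/ (between /o/ and /k/) is in the target of rule 3 but the environment (between a vowel and a following unstressed vowel) is not met → [d].
Rule 1 applies to /k/ (between /d/ and /e/: before a front vowel) → [tʃ].
/e/ (between /k/ and /ɡ/) is in the target of rule 2 but the environment (before a nasal consonant) is not met → [e].
/ɡ/ (between /e/ and /p/) fails the environment for rule 1, so it stays [ɡ].
/p/ (between /ɡ/ and /o/) is unaffected → [p].
/o/ — between /p/ and /m/, before a nasal consonant — surfaces as [õ] (rule 2).
/m/ stays [m].
/u/ (between /m/ and /b/) is in the target of rule 2 but the environment (before a nasal consonant) is not met → [u].
/b/ — not in any rule's target class → [b].
Rule 2 applies to /u/ (between /b/ and /m/: before a nasal consonant) → [ũ].
/m/ (word-final) is unaffected → [m].

[ɡodˈtʃeɡpõmubũm]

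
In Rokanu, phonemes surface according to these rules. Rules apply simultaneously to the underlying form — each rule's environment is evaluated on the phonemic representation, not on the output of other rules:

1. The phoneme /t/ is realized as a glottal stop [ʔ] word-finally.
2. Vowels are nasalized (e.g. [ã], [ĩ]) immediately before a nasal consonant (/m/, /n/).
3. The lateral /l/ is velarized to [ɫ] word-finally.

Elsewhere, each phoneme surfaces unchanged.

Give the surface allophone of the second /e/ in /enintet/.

/e/ (between /t/ and /t/): rule 2 targets it, but not before a nasal consonant → unchanged [e].

[e]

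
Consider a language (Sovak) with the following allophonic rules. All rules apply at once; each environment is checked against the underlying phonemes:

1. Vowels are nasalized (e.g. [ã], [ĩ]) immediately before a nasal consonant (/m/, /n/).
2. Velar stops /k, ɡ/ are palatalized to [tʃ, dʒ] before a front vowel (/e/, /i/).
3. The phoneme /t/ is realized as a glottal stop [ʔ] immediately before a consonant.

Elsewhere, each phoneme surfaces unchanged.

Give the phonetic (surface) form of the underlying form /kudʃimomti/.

/k/ (word-initial) fails the environment for rule 2, so it stays [k].
/u/ (between /k/ and /d/) fails the environment for rule 1, so it stays [u].
/d/ stays [d].
/ʃ/ — not in any rule's target class → [ʃ].
/i/ — between /ʃ/ and /m/, before a nasal consonant — surfaces as [ĩ] (rule 1).
/m/ (between /i/ and /o/) is unaffected → [m].
/o/ (between /m/ and /m/): before a nasal consonant, so rule 1 applies → [õ].
/m/ stays [m].
/t/ (between /m/ and /i/) is in the target of rule 3 but the environment (immediately before a consonant) is not met → [t].
/i/ (word-final) fails the environment for rule 1, so it stays [i].

[kudʃĩmõmti]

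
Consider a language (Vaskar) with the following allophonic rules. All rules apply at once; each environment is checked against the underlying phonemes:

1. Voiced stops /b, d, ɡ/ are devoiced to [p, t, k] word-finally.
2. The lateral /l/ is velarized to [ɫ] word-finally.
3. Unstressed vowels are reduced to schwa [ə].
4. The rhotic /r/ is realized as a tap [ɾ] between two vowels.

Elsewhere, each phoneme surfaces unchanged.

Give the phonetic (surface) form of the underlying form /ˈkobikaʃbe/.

[ˈkobəkəʃbə]

/k/ — not in any rule's target class → [k].
/o/ (between /k/ and /b/) fails the environment for rule 3, so it stays [o].
/b/ (between /o/ and /i/): rule 1 targets it, but not word-finally → unchanged [b].
/i/ meets the environment for rule 3 (in an unstressed syllable) → [ə].
/k/ — not in any rule's target class → [k].
/a/ (between /k/ and /ʃ/): in an unstressed syllable, so rule 3 applies → [ə].
/ʃ/ (between /a/ and /b/): no rule targets it → [ʃ].
/b/ (between /ʃ/ and /e/) is in the target of rule 1 but the environment (word-finally) is not met → [b].
/e/ — word-final, in an unstressed syllable — surfaces as [ə] (rule 3).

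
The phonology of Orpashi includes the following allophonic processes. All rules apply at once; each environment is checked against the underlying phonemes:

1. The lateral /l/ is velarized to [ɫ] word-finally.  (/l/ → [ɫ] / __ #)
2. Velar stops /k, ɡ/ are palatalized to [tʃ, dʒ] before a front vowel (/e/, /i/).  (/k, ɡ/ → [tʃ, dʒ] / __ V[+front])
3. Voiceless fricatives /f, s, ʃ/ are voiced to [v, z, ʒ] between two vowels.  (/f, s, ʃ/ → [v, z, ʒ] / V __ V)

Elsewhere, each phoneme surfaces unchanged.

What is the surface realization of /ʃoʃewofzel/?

/ʃ/ (word-initial) fails the environment for rule 3, so it stays [ʃ].
/o/ stays [o].
Rule 3 applies to /ʃ/ (between /o/ and /e/: between two vowels) → [ʒ].
/e/ (between /ʃ/ and /w/) is unaffected → [e].
/w/ (between /e/ and /o/): no rule targets it → [w].
/o/ (between /w/ and /f/): no rule targets it → [o].
/f/ — between /o/ and /z/; rule 3 does not apply here → [f].
/z/ (between /f/ and /e/): no rule targets it → [z].
/e/ stays [e].
/l/ (word-final) occurs word-finally → [ɫ] by rule 1.

[ʃoʒewofzeɫ]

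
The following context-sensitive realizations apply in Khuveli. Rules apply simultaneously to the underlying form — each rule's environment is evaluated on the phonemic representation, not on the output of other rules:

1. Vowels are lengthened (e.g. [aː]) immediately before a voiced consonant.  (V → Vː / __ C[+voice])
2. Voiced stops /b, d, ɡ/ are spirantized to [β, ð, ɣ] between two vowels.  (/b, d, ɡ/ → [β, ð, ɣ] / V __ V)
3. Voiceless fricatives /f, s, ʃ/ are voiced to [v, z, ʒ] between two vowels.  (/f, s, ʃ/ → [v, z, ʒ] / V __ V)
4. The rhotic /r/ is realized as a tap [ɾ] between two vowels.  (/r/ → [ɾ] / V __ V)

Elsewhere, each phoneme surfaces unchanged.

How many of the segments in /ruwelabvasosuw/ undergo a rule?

6

Segments that undergo a rule: /u/ → [uː] (rule 1); /e/ → [eː] (rule 1); /a/ → [aː] (rule 1); /s/ → [z] (rule 3); /s/ → [z] (rule 3); /u/ → [uː] (rule 1).
All other segments surface unchanged.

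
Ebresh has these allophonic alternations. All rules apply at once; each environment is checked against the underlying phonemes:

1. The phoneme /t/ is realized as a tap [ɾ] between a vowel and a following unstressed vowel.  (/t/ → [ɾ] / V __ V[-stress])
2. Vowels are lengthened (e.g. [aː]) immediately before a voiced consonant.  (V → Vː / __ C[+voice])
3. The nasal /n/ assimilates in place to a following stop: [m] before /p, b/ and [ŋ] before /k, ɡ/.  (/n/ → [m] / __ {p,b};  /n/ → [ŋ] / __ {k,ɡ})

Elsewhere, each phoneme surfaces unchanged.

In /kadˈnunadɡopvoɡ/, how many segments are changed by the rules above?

4

Segments that undergo a rule: /a/ → [aː] (rule 2); /u/ → [uː] (rule 2); /a/ → [aː] (rule 2); /o/ → [oː] (rule 2).
All other segments surface unchanged.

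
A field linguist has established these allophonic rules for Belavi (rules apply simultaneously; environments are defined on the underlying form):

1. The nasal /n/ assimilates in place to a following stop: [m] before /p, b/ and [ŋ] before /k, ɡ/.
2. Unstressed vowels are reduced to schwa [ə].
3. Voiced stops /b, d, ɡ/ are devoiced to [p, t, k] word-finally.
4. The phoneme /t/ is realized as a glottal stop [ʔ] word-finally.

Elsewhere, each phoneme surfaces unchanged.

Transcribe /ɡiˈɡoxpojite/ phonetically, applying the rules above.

[ɡəˈɡoxpəjətə]

/ɡ/ (word-initial): rule 3 targets it, but not word-finally → unchanged [ɡ].
Rule 2 applies to /i/ (between /ɡ/ and /ɡ/: in an unstressed syllable) → [ə].
/ɡ/ (between /i/ and /o/) fails the environment for rule 3, so it stays [ɡ].
/o/ — between /ɡ/ and /x/; rule 2 does not apply here → [o].
/x/ stays [x].
/p/ (between /x/ and /o/) is unaffected → [p].
/o/ meets the environment for rule 2 (in an unstressed syllable) → [ə].
/j/ (between /o/ and /i/) is unaffected → [j].
/i/ (between /j/ and /t/): in an unstressed syllable, so rule 2 applies → [ə].
/t/ (between /i/ and /e/) is in the target of rule 4 but the environment (word-finally) is not met → [t].
/e/ (word-final): in an unstressed syllable, so rule 2 applies → [ə].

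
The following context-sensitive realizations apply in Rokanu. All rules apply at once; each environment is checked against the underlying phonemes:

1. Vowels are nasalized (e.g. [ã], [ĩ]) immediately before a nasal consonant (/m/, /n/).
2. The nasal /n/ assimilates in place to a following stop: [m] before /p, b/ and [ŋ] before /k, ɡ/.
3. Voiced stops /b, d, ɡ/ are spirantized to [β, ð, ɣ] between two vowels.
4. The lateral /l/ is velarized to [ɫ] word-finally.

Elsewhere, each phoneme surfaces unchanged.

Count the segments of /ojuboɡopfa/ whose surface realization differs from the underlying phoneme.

Segments that undergo a rule: /b/ → [β] (rule 3); /ɡ/ → [ɣ] (rule 3).
All other segments surface unchanged.

2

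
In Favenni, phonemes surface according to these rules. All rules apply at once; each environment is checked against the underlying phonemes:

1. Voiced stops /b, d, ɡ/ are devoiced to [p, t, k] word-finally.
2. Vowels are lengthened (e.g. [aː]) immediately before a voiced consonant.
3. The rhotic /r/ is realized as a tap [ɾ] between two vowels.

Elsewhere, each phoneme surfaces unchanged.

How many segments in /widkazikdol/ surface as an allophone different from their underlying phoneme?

Segments that undergo a rule: /i/ → [iː] (rule 2); /a/ → [aː] (rule 2); /o/ → [oː] (rule 2).
All other segments surface unchanged.

3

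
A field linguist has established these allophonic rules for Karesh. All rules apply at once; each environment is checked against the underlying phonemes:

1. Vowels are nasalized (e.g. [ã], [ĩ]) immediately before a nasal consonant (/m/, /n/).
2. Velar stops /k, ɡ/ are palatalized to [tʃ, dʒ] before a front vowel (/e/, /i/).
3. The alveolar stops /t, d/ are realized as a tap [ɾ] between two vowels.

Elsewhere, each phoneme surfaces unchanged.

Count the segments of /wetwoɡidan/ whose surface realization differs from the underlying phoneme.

3

Segments that undergo a rule: /ɡ/ → [dʒ] (rule 2); /d/ → [ɾ] (rule 3); /a/ → [ã] (rule 1).
All other segments surface unchanged.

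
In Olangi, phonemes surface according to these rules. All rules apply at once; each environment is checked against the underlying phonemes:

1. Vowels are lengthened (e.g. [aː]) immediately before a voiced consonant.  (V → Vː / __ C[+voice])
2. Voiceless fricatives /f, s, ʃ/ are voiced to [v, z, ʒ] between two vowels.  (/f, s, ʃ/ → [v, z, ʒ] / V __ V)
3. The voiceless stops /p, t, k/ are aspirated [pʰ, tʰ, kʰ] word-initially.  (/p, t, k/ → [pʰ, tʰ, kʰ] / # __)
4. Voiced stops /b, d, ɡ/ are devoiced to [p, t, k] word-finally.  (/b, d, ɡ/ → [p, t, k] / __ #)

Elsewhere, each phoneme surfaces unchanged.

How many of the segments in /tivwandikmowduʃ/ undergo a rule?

Segments that undergo a rule: /t/ → [tʰ] (rule 3); /i/ → [iː] (rule 1); /a/ → [aː] (rule 1); /o/ → [oː] (rule 1).
All other segments surface unchanged.

4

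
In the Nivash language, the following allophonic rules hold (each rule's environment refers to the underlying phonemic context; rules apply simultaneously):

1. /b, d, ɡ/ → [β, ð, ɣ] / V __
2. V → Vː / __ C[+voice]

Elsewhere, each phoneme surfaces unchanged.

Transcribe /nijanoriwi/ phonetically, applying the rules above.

[niːjaːnoːriːwi]

/n/ (word-initial) is unaffected → [n].
/i/ (between /n/ and /j/): before a voiced consonant, so rule 2 applies → [iː].
/j/ stays [j].
/a/ (between /j/ and /n/) occurs before a voiced consonant → [aː] by rule 2.
/n/ — not in any rule's target class → [n].
/o/ (between /n/ and /r/): before a voiced consonant, so rule 2 applies → [oː].
/r/ (between /o/ and /i/): no rule targets it → [r].
/i/ meets the environment for rule 2 (before a voiced consonant) → [iː].
/w/ (between /i/ and /i/) is unaffected → [w].
/i/ (word-final) is in the target of rule 2 but the environment (before a voiced consonant) is not met → [i].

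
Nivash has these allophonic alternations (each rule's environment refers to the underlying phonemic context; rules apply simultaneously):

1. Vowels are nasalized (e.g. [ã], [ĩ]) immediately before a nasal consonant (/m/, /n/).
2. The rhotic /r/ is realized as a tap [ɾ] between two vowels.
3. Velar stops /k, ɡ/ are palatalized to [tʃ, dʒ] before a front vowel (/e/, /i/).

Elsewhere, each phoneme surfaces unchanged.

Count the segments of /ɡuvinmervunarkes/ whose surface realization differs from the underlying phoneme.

3

Segments that undergo a rule: /i/ → [ĩ] (rule 1); /u/ → [ũ] (rule 1); /k/ → [tʃ] (rule 3).
All other segments surface unchanged.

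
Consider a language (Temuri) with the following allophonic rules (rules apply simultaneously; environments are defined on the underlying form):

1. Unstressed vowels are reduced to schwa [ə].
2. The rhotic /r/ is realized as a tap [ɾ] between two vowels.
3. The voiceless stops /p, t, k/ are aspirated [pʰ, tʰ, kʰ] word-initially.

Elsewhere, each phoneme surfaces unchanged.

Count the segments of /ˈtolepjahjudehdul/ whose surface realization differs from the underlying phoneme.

Segments that undergo a rule: /t/ → [tʰ] (rule 3); /e/ → [ə] (rule 1); /a/ → [ə] (rule 1); /u/ → [ə] (rule 1); /e/ → [ə] (rule 1); /u/ → [ə] (rule 1).
All other segments surface unchanged.

6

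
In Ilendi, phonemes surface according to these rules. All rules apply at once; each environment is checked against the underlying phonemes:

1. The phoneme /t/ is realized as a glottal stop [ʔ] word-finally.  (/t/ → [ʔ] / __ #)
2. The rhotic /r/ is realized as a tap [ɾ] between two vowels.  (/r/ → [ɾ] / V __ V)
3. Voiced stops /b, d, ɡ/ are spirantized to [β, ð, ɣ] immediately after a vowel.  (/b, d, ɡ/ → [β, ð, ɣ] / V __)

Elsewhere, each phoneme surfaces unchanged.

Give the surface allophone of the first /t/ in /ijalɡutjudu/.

[t]

/t/ (between /u/ and /j/) fails the environment for rule 1, so it stays [t].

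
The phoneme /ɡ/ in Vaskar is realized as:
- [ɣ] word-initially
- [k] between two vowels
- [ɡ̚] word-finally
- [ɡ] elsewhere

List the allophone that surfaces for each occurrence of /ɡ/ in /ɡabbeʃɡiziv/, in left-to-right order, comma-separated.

[ɣ], [ɡ]

Occurrence 1 (position 1): word-initially → [ɣ].
Occurrence 2 (position 7): no conditioning environment matches → elsewhere allophone [ɡ].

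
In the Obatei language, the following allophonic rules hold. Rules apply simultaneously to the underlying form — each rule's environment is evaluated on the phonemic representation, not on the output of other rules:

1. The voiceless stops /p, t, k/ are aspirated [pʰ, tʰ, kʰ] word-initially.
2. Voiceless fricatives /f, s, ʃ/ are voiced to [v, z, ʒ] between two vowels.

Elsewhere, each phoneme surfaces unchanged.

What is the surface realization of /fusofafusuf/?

/f/ (word-initial) fails the environment for rule 2, so it stays [f].
/u/ — not in any rule's target class → [u].
/s/ — between /u/ and /o/, between two vowels — surfaces as [z] (rule 2).
/o/ stays [o].
/f/ meets the environment for rule 2 (between two vowels) → [v].
/a/ (between /f/ and /f/): no rule targets it → [a].
/f/ meets the environment for rule 2 (between two vowels) → [v].
/u/ — not in any rule's target class → [u].
/s/ (between /u/ and /u/) occurs between two vowels → [z] by rule 2.
/u/ (between /s/ and /f/) is unaffected → [u].
/f/ (word-final) fails the environment for rule 2, so it stays [f].

[fuzovavuzuf]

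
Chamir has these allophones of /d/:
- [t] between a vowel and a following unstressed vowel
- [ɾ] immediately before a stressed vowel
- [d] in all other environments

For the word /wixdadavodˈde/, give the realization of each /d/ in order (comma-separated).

[d], [t], [d], [ɾ]

Occurrence 1 (position 4): no conditioning environment matches → elsewhere allophone [d].
Occurrence 2 (position 6): between a vowel and a following unstressed vowel → [t].
Occurrence 3 (position 10): no conditioning environment matches → elsewhere allophone [d].
Occurrence 4 (position 11): immediately before a stressed vowel → [ɾ].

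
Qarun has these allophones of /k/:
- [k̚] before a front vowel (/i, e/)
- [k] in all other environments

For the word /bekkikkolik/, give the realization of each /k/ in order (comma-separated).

[k], [k̚], [k], [k], [k]

Occurrence 1 (position 3): no conditioning environment matches → elsewhere allophone [k].
Occurrence 2 (position 4): before a front vowel (/i, e/) → [k̚].
Occurrence 3 (position 6): no conditioning environment matches → elsewhere allophone [k].
Occurrence 4 (position 7): no conditioning environment matches → elsewhere allophone [k].
Occurrence 5 (position 11): no conditioning environment matches → elsewhere allophone [k].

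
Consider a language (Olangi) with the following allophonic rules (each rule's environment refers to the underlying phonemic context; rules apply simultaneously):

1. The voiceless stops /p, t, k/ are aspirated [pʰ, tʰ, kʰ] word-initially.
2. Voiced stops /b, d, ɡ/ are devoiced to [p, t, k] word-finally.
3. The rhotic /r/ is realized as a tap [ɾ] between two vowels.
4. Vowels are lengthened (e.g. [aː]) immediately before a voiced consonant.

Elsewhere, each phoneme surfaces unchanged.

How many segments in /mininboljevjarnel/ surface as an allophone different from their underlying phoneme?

6

Segments that undergo a rule: /i/ → [iː] (rule 4); /i/ → [iː] (rule 4); /o/ → [oː] (rule 4); /e/ → [eː] (rule 4); /a/ → [aː] (rule 4); /e/ → [eː] (rule 4).
All other segments surface unchanged.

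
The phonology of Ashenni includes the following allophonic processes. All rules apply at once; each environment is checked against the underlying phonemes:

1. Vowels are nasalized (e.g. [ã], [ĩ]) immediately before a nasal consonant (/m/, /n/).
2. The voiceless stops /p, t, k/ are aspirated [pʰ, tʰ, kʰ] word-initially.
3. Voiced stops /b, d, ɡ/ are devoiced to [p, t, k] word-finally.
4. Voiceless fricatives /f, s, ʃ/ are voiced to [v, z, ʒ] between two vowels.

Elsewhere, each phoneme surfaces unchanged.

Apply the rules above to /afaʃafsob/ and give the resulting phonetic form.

[avaʒafsop]

/a/ (word-initial) is in the target of rule 1 but the environment (before a nasal consonant) is not met → [a].
/f/ (between /a/ and /a/): between two vowels, so rule 4 applies → [v].
/a/ — between /f/ and /ʃ/; rule 1 does not apply here → [a].
Rule 4 applies to /ʃ/ (between /a/ and /a/: between two vowels) → [ʒ].
/a/ — between /ʃ/ and /f/; rule 1 does not apply here → [a].
/f/ (between /a/ and /s/) fails the environment for rule 4, so it stays [f].
/s/ (between /f/ and /o/) fails the environment for rule 4, so it stays [s].
/o/ (between /s/ and /b/) is in the target of rule 1 but the environment (before a nasal consonant) is not met → [o].
Rule 3 applies to /b/ (word-final: word-finally) → [p].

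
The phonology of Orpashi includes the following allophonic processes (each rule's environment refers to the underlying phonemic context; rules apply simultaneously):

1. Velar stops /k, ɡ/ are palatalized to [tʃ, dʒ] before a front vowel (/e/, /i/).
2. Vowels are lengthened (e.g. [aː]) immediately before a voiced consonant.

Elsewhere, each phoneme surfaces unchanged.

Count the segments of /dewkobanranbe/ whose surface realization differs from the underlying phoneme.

Segments that undergo a rule: /e/ → [eː] (rule 2); /o/ → [oː] (rule 2); /a/ → [aː] (rule 2); /a/ → [aː] (rule 2).
All other segments surface unchanged.

4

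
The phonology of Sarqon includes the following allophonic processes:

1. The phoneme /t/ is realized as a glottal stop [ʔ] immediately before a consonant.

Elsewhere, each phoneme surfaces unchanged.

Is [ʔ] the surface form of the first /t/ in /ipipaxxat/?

/t/ (word-final): rule 1 targets it, but not immediately before a consonant → unchanged [t].
The actual realization is [t], not [ʔ].

No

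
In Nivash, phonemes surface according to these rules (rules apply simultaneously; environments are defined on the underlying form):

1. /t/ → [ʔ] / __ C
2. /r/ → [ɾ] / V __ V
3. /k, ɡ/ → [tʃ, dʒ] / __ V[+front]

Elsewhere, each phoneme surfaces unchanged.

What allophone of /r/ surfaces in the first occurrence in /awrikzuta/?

/r/ (between /w/ and /i/) fails the environment for rule 2, so it stays [r].

[r]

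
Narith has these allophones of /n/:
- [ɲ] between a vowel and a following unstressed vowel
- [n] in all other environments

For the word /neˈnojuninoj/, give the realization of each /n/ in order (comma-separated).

[n], [n], [ɲ], [ɲ]

Occurrence 1 (position 1): no conditioning environment matches → elsewhere allophone [n].
Occurrence 2 (position 3): no conditioning environment matches → elsewhere allophone [n].
Occurrence 3 (position 7): between a vowel and a following unstressed vowel → [ɲ].
Occurrence 4 (position 9): between a vowel and a following unstressed vowel → [ɲ].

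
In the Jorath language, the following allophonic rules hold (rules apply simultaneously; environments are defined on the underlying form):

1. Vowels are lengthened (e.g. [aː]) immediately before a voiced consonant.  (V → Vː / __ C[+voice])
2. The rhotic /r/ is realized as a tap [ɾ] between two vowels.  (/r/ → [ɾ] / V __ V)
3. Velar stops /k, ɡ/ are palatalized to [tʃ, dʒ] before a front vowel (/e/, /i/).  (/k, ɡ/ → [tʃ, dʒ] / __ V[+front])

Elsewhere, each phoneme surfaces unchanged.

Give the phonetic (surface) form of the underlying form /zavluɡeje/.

/z/ stays [z].
/a/ meets the environment for rule 1 (before a voiced consonant) → [aː].
/v/ (between /a/ and /l/): no rule targets it → [v].
/l/ — not in any rule's target class → [l].
Rule 1 applies to /u/ (between /l/ and /ɡ/: before a voiced consonant) → [uː].
/ɡ/ (between /u/ and /e/) occurs before a front vowel → [dʒ] by rule 3.
/e/ (between /ɡ/ and /j/): before a voiced consonant, so rule 1 applies → [eː].
/j/ — not in any rule's target class → [j].
/e/ (word-final) fails the environment for rule 1, so it stays [e].

[zaːvluːdʒeːje]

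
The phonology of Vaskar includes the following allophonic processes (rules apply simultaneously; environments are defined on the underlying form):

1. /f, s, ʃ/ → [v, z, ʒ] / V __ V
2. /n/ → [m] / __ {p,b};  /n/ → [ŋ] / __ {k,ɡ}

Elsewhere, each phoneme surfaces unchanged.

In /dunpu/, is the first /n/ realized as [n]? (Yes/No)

/n/ (between /u/ and /p/): before a labial or velar stop, so rule 2 applies → [m].
The actual realization is [m], not [n].

No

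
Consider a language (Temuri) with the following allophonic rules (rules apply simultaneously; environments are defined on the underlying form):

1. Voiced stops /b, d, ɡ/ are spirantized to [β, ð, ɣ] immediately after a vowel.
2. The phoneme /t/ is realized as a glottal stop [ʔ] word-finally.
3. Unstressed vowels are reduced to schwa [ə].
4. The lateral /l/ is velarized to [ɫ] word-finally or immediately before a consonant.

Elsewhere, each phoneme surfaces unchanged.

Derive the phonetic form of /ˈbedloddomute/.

[ˈbeðləðdəmətə]

/b/ (word-initial) is in the target of rule 1 but the environment (immediately after a vowel) is not met → [b].
/e/ — between /b/ and /d/; rule 3 does not apply here → [e].
/d/ meets the environment for rule 1 (immediately after a vowel) → [ð].
/l/ (between /d/ and /o/) fails the environment for rule 4, so it stays [l].
/o/ meets the environment for rule 3 (in an unstressed syllable) → [ə].
/d/ — between /o/ and /d/, immediately after a vowel — surfaces as [ð] (rule 1).
/d/ (between /d/ and /o/): rule 1 targets it, but not immediately after a vowel → unchanged [d].
/o/ — between /d/ and /m/, in an unstressed syllable — surfaces as [ə] (rule 3).
/m/ stays [m].
/u/ meets the environment for rule 3 (in an unstressed syllable) → [ə].
/t/ (between /u/ and /e/) is in the target of rule 2 but the environment (word-finally) is not met → [t].
/e/ meets the environment for rule 3 (in an unstressed syllable) → [ə].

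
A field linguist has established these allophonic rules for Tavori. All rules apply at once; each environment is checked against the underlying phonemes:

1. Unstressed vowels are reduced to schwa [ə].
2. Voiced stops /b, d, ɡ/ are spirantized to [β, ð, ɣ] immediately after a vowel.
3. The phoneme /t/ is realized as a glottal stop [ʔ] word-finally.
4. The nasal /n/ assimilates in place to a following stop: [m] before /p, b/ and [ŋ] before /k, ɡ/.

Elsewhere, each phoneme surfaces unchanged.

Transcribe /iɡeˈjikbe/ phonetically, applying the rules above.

[əɣəˈjikbə]

Rule 1 applies to /i/ (word-initial: in an unstressed syllable) → [ə].
Rule 2 applies to /ɡ/ (between /i/ and /e/: immediately after a vowel) → [ɣ].
/e/ meets the environment for rule 1 (in an unstressed syllable) → [ə].
/i/ (between /j/ and /k/): rule 1 targets it, but not in an unstressed syllable → unchanged [i].
/b/ (between /k/ and /e/): rule 2 targets it, but not immediately after a vowel → unchanged [b].
Rule 1 applies to /e/ (word-final: in an unstressed syllable) → [ə].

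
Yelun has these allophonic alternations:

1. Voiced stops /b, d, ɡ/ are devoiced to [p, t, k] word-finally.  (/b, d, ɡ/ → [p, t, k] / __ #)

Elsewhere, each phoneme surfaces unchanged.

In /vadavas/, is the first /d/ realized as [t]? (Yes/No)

/d/ (between /a/ and /a/) fails the environment for rule 1, so it stays [d].
The actual realization is [d], not [t].

No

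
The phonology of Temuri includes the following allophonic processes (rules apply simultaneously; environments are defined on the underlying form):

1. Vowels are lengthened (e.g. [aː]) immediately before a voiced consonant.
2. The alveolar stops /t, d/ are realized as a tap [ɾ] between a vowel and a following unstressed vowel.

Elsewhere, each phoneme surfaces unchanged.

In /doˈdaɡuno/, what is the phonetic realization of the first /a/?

Rule 1 applies to /a/ (between /d/ and /ɡ/: before a voiced consonant) → [aː].

[aː]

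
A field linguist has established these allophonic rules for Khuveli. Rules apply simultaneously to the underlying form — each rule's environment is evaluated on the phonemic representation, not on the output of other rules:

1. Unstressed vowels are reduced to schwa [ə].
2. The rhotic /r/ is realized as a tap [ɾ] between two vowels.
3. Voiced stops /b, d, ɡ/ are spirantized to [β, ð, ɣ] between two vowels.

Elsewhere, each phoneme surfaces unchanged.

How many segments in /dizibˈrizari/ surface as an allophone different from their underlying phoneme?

5

Segments that undergo a rule: /i/ → [ə] (rule 1); /i/ → [ə] (rule 1); /a/ → [ə] (rule 1); /r/ → [ɾ] (rule 2); /i/ → [ə] (rule 1).
All other segments surface unchanged.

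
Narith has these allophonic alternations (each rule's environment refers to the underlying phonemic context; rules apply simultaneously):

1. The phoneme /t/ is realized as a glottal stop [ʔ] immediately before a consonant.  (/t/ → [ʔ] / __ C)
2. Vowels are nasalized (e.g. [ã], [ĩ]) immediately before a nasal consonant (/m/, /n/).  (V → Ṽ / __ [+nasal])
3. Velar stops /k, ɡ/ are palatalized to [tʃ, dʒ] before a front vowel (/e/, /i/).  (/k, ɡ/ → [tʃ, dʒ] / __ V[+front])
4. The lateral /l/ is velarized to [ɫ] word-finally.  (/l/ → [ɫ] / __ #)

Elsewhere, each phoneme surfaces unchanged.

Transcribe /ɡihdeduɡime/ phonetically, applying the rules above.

[dʒihdedudʒĩme]

/ɡ/ meets the environment for rule 3 (before a front vowel) → [dʒ].
/i/ — between /ɡ/ and /h/; rule 2 does not apply here → [i].
/h/ (between /i/ and /d/): no rule targets it → [h].
/d/ stays [d].
/e/ (between /d/ and /d/) fails the environment for rule 2, so it stays [e].
/d/ stays [d].
/u/ (between /d/ and /ɡ/): rule 2 targets it, but not before a nasal consonant → unchanged [u].
/ɡ/ (between /u/ and /i/): before a front vowel, so rule 3 applies → [dʒ].
/i/ — between /ɡ/ and /m/, before a nasal consonant — surfaces as [ĩ] (rule 2).
/m/ (between /i/ and /e/): no rule targets it → [m].
/e/ (word-final): rule 2 targets it, but not before a nasal consonant → unchanged [e].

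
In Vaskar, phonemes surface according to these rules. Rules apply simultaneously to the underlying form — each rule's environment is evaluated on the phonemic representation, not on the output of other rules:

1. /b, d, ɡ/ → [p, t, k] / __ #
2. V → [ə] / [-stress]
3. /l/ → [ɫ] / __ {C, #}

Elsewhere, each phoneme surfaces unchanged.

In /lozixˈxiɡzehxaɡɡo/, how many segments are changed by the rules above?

5

Segments that undergo a rule: /o/ → [ə] (rule 2); /i/ → [ə] (rule 2); /e/ → [ə] (rule 2); /a/ → [ə] (rule 2); /o/ → [ə] (rule 2).
All other segments surface unchanged.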